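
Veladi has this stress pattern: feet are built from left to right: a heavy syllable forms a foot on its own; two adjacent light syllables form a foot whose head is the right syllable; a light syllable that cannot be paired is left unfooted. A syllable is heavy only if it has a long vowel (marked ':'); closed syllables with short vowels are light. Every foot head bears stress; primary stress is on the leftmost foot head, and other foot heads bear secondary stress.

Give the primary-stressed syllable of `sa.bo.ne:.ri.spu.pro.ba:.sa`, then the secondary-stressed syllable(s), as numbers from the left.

Weights: 1 sa L, 2 bo L, 3 ne: H, 4 ri L, 5 spu L, 6 pro L, 7 ba: H, 8 sa L.
Parse left to right (heavy = foot alone; LL = one foot; stranded L unfooted): (sa.ˈbo) (ˈne:) (ri.ˈspu) pro (ˈba:) sa.
Foot heads: 2, 3, 5, 7.
Primary stress on the leftmost head = syllable 2.
Secondary stress on 3, 5, 7: sa.ˈbo.ˌne:.ri.ˌspu.pro.ˌba:.sa.

primary 2, secondary 3, 5, 7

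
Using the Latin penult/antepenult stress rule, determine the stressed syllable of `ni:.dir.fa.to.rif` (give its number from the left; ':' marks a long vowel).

Classical Latin: stress the penult if heavy (long vowel or closed), else the antepenult.
Weights: 3 fa L, 4 to L, 5 rif H.
The penult (syllable 4, to) is light, so stress falls on the antepenult (syllable 3, fa).
Stress on syllable 3: ni:.dir.ˈfa.to.rif.

3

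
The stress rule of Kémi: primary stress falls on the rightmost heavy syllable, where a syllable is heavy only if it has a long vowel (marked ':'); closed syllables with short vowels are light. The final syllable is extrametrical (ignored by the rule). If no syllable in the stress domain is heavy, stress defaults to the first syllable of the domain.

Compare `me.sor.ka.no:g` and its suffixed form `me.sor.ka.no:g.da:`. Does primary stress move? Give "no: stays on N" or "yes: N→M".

yes: 1→4

Base `me.sor.ka.no:g` (4 syllables):
  The final syllable (4, no:g) is extrametrical; the stress domain is syllables 1–3.
  Weights: 1 me L, 2 sor L, 3 ka L.
  No heavy syllable in the domain; default to the first syllable of the domain = syllable 1.
  → primary stress on syllable 1.
Suffixed `me.sor.ka.no:g.da:` (5 syllables):
  The final syllable (5, da:) is extrametrical; the stress domain is syllables 1–4.
  Weights: 1 me L, 2 sor L, 3 ka L, 4 no:g H.
  Heavy syllables in the domain: 4. The rightmost is syllable 4 (no:g).
  → primary stress on syllable 4.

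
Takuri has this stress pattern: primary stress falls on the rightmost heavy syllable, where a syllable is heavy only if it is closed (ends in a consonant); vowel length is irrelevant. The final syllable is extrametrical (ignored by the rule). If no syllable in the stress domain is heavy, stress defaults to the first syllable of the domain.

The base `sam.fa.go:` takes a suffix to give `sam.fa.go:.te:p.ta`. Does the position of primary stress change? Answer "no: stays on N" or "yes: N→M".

yes: 1→4

Base `sam.fa.go:` (3 syllables):
  The final syllable (3, go:) is extrametrical; the stress domain is syllables 1–2.
  Weights: 1 sam H, 2 fa L.
  Heavy syllables in the domain: 1. The rightmost is syllable 1 (sam).
  → primary stress on syllable 1.
Suffixed `sam.fa.go:.te:p.ta` (5 syllables):
  The final syllable (5, ta) is extrametrical; the stress domain is syllables 1–4.
  Weights: 1 sam H, 2 fa L, 3 go: L, 4 te:p H.
  Heavy syllables in the domain: 1, 4. The rightmost is syllable 4 (te:p).
  → primary stress on syllable 4.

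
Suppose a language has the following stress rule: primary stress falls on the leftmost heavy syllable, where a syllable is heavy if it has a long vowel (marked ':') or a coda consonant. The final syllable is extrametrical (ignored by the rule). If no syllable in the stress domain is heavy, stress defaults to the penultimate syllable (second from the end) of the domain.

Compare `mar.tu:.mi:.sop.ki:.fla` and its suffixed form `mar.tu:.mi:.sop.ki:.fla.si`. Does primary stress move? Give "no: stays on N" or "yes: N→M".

Base `mar.tu:.mi:.sop.ki:.fla` (6 syllables):
  The final syllable (6, fla) is extrametrical; the stress domain is syllables 1–5.
  Weights: 1 mar H, 2 tu: H, 3 mi: H, 4 sop H, 5 ki: H.
  Heavy syllables in the domain: 1, 2, 3, 4, 5. The leftmost is syllable 1 (mar).
  → primary stress on syllable 1.
Suffixed `mar.tu:.mi:.sop.ki:.fla.si` (7 syllables):
  The final syllable (7, si) is extrametrical; the stress domain is syllables 1–6.
  Weights: 1 mar H, 2 tu: H, 3 mi: H, 4 sop H, 5 ki: H, 6 fla L.
  Heavy syllables in the domain: 1, 2, 3, 4, 5. The leftmost is syllable 1 (mar).
  → primary stress on syllable 1.

no: stays on 1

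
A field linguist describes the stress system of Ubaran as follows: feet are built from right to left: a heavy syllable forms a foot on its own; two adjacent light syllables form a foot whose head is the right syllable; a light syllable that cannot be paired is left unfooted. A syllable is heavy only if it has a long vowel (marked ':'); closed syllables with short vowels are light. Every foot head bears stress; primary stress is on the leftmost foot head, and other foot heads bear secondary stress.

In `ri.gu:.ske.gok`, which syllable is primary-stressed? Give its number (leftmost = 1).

Weights: 1 ri L, 2 gu: H, 3 ske L, 4 gok L.
Parse right to left (heavy = foot alone; LL = one foot; stranded L unfooted): ri (ˈgu:) (ske.ˈgok).
Foot heads: 2, 4.
Primary stress on the leftmost head = syllable 2.
Primary stress: syllable 2 → ri.ˈgu:.ske.gok.

2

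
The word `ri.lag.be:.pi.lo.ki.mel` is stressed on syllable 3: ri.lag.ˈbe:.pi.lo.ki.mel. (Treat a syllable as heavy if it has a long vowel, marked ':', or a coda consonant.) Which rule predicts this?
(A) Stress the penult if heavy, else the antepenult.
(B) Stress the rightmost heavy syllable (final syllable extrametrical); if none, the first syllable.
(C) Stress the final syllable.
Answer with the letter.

B

Rule A → syllable 5 (observed: 3).
Rule B → syllable 3 ✓.
Rule C → syllable 7 (observed: 3).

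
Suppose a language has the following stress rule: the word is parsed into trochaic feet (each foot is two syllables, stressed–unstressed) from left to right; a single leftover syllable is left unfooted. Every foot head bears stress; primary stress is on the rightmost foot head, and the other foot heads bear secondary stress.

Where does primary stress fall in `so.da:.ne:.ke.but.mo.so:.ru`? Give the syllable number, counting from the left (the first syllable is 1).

Parse left to right into trochaic (ˈσσ) feet: (ˈso.da:) (ˈne:.ke) (ˈbut.mo) (ˈso:.ru).
Foot heads (stressed positions): 1, 3, 5, 7.
End Rule Rightmost: primary stress on the rightmost head = syllable 7.
Primary stress: syllable 7 → so.da:.ne:.ke.but.mo.ˈso:.ru.

7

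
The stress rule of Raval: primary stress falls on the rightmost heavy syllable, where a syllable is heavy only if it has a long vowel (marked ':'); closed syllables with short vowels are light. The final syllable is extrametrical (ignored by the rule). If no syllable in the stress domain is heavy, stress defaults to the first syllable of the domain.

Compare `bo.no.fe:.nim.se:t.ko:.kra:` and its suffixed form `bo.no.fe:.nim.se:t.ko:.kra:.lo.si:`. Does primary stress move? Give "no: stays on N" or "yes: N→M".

yes: 6→7

Base `bo.no.fe:.nim.se:t.ko:.kra:` (7 syllables):
  The final syllable (7, kra:) is extrametrical; the stress domain is syllables 1–6.
  Weights: 1 bo L, 2 no L, 3 fe: H, 4 nim L, 5 se:t H, 6 ko: H.
  Heavy syllables in the domain: 3, 5, 6. The rightmost is syllable 6 (ko:).
  → primary stress on syllable 6.
Suffixed `bo.no.fe:.nim.se:t.ko:.kra:.lo.si:` (9 syllables):
  The final syllable (9, si:) is extrametrical; the stress domain is syllables 1–8.
  Weights: 1 bo L, 2 no L, 3 fe: H, 4 nim L, 5 se:t H, 6 ko: H, 7 kra: H, 8 lo L.
  Heavy syllables in the domain: 3, 5, 6, 7. The rightmost is syllable 7 (kra:).
  → primary stress on syllable 7.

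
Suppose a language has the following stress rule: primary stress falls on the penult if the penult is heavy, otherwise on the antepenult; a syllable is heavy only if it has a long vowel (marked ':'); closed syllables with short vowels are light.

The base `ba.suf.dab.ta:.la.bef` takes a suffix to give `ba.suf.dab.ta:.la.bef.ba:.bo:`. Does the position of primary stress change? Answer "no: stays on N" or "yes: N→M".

Base `ba.suf.dab.ta:.la.bef` (6 syllables):
  Weights: 4 ta: H, 5 la L, 6 bef L.
  The penult (syllable 5, la) is light, so stress falls on the antepenult (syllable 4, ta:).
  → primary stress on syllable 4.
Suffixed `ba.suf.dab.ta:.la.bef.ba:.bo:` (8 syllables):
  Weights: 6 bef L, 7 ba: H, 8 bo: H.
  The penult (syllable 7, ba:) is heavy, so it takes stress.
  → primary stress on syllable 7.

yes: 4→7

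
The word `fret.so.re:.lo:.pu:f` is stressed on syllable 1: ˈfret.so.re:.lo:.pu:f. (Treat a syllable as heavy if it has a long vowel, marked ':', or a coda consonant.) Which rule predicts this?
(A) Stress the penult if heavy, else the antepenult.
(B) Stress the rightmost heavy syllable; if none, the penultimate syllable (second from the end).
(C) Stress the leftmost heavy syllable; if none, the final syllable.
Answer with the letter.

C

Rule A → syllable 4 (observed: 1).
Rule B → syllable 5 (observed: 1).
Rule C → syllable 1 ✓.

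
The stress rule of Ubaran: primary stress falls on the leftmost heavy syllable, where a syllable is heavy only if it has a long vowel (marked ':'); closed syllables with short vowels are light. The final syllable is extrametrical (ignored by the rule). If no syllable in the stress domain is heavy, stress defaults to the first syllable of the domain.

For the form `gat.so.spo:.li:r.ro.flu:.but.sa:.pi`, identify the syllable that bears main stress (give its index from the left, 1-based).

The final syllable (9, pi) is extrametrical; the stress domain is syllables 1–8.
Weights: 1 gat L, 2 so L, 3 spo: H, 4 li:r H, 5 ro L, 6 flu: H, 7 but L, 8 sa: H.
Heavy syllables in the domain: 3, 4, 6, 8. The leftmost is syllable 3 (spo:).
Primary stress: syllable 3 → gat.so.ˈspo:.li:r.ro.flu:.but.sa:.pi.

3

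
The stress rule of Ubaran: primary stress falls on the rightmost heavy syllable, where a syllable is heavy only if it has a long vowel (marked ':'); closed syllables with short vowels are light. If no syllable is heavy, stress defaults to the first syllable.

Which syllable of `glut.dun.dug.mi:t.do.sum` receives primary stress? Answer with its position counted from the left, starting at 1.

Weights: 1 glut L, 2 dun L, 3 dug L, 4 mi:t H, 5 do L, 6 sum L.
Heavy syllables in the domain: 4. The rightmost is syllable 4 (mi:t).
Primary stress: syllable 4 → glut.dun.dug.ˈmi:t.do.sum.

4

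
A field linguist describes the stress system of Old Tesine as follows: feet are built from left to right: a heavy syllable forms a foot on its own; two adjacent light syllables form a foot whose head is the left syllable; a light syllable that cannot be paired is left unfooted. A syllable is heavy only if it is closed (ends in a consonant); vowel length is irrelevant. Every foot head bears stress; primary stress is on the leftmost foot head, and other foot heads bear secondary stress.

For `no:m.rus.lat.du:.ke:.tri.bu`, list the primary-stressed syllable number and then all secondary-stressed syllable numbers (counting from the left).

Weights: 1 no:m H, 2 rus H, 3 lat H, 4 du: L, 5 ke: L, 6 tri L, 7 bu L.
Parse left to right (heavy = foot alone; LL = one foot; stranded L unfooted): (ˈno:m) (ˈrus) (ˈlat) (ˈdu:.ke:) (ˈtri.bu).
Foot heads: 1, 2, 3, 4, 6.
Primary stress on the leftmost head = syllable 1.
Secondary stress on 2, 3, 4, 6: ˈno:m.ˌrus.ˌlat.ˌdu:.ke:.ˌtri.bu.

primary 1, secondary 2, 3, 4, 6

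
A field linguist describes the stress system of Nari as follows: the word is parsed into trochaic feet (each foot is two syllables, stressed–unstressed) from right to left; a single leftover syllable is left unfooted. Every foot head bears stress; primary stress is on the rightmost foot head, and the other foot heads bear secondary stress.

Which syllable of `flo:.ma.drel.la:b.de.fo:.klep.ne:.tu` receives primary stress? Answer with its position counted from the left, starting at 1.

Parse right to left into trochaic (ˈσσ) feet: flo: (ˈma.drel) (ˈla:b.de) (ˈfo:.klep) (ˈne:.tu). Syllable 1 is left unfooted.
Foot heads (stressed positions): 2, 4, 6, 8.
End Rule Rightmost: primary stress on the rightmost head = syllable 8.
Primary stress: syllable 8 → flo:.ma.drel.la:b.de.fo:.klep.ˈne:.tu.

8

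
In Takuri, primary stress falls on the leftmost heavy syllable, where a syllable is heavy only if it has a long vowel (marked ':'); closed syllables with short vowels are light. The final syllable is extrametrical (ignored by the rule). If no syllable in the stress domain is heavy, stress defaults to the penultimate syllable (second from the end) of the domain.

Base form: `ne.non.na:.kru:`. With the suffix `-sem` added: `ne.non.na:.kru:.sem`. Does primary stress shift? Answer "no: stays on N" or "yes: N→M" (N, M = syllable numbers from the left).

Base `ne.non.na:.kru:` (4 syllables):
  The final syllable (4, kru:) is extrametrical; the stress domain is syllables 1–3.
  Weights: 1 ne L, 2 non L, 3 na: H.
  Heavy syllables in the domain: 3. The leftmost is syllable 3 (na:).
  → primary stress on syllable 3.
Suffixed `ne.non.na:.kru:.sem` (5 syllables):
  The final syllable (5, sem) is extrametrical; the stress domain is syllables 1–4.
  Weights: 1 ne L, 2 non L, 3 na: H, 4 kru: H.
  Heavy syllables in the domain: 3, 4. The leftmost is syllable 3 (na:).
  → primary stress on syllable 3.

no: stays on 3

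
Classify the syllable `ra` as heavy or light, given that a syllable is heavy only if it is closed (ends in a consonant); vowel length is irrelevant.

light

`ra`: short vowel, open (no coda). Open (no coda) → light.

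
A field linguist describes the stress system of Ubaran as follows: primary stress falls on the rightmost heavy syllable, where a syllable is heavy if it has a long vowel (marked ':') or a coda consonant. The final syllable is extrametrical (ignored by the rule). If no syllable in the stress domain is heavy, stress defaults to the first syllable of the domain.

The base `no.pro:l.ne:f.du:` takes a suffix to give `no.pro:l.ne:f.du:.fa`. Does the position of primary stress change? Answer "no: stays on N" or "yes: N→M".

yes: 3→4

Base `no.pro:l.ne:f.du:` (4 syllables):
  The final syllable (4, du:) is extrametrical; the stress domain is syllables 1–3.
  Weights: 1 no L, 2 pro:l H, 3 ne:f H.
  Heavy syllables in the domain: 2, 3. The rightmost is syllable 3 (ne:f).
  → primary stress on syllable 3.
Suffixed `no.pro:l.ne:f.du:.fa` (5 syllables):
  The final syllable (5, fa) is extrametrical; the stress domain is syllables 1–4.
  Weights: 1 no L, 2 pro:l H, 3 ne:f H, 4 du: H.
  Heavy syllables in the domain: 2, 3, 4. The rightmost is syllable 4 (du:).
  → primary stress on syllable 4.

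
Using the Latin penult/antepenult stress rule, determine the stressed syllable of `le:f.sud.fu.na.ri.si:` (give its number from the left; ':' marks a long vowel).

4

Classical Latin: stress the penult if heavy (long vowel or closed), else the antepenult.
Weights: 4 na L, 5 ri L, 6 si: H.
The penult (syllable 5, ri) is light, so stress falls on the antepenult (syllable 4, na).
Stress on syllable 4: le:f.sud.fu.ˈna.ri.si:.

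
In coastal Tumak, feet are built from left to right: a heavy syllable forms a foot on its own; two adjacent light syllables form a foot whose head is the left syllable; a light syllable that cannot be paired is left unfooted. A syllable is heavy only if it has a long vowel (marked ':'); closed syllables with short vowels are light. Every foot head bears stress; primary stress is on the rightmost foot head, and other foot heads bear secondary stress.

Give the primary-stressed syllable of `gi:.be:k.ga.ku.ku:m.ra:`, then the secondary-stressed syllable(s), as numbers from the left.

primary 6, secondary 1, 2, 3, 5

Weights: 1 gi: H, 2 be:k H, 3 ga L, 4 ku L, 5 ku:m H, 6 ra: H.
Parse left to right (heavy = foot alone; LL = one foot; stranded L unfooted): (ˈgi:) (ˈbe:k) (ˈga.ku) (ˈku:m) (ˈra:).
Foot heads: 1, 2, 3, 5, 6.
Primary stress on the rightmost head = syllable 6.
Secondary stress on 1, 2, 3, 5: ˌgi:.ˌbe:k.ˌga.ku.ˌku:m.ˈra:.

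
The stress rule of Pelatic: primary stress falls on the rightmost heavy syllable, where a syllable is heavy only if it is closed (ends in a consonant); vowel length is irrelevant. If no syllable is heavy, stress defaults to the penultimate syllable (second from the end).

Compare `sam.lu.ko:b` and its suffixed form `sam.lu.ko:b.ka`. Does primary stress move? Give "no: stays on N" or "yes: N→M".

Base `sam.lu.ko:b` (3 syllables):
  Weights: 1 sam H, 2 lu L, 3 ko:b H.
  Heavy syllables in the domain: 1, 3. The rightmost is syllable 3 (ko:b).
  → primary stress on syllable 3.
Suffixed `sam.lu.ko:b.ka` (4 syllables):
  Weights: 1 sam H, 2 lu L, 3 ko:b H, 4 ka L.
  Heavy syllables in the domain: 1, 3. The rightmost is syllable 3 (ko:b).
  → primary stress on syllable 3.

no: stays on 3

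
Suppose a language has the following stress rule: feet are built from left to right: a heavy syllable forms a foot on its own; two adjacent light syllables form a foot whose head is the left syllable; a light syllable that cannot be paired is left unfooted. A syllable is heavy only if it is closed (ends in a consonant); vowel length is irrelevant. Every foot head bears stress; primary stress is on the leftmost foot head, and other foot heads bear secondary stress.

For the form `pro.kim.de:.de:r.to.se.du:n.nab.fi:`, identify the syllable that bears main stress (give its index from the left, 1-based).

Weights: 1 pro L, 2 kim H, 3 de: L, 4 de:r H, 5 to L, 6 se L, 7 du:n H, 8 nab H, 9 fi: L.
Parse left to right (heavy = foot alone; LL = one foot; stranded L unfooted): pro (ˈkim) de: (ˈde:r) (ˈto.se) (ˈdu:n) (ˈnab) fi:.
Foot heads: 2, 4, 5, 7, 8.
Primary stress on the leftmost head = syllable 2.
Primary stress: syllable 2 → pro.ˈkim.de:.de:r.to.se.du:n.nab.fi:.

2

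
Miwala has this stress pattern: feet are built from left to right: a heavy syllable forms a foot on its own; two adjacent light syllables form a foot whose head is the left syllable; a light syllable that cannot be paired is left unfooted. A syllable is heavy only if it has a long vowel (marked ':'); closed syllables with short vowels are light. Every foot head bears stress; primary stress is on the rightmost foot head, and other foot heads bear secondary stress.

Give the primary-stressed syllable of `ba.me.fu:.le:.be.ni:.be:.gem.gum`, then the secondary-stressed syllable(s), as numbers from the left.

Weights: 1 ba L, 2 me L, 3 fu: H, 4 le: H, 5 be L, 6 ni: H, 7 be: H, 8 gem L, 9 gum L.
Parse left to right (heavy = foot alone; LL = one foot; stranded L unfooted): (ˈba.me) (ˈfu:) (ˈle:) be (ˈni:) (ˈbe:) (ˈgem.gum).
Foot heads: 1, 3, 4, 6, 7, 8.
Primary stress on the rightmost head = syllable 8.
Secondary stress on 1, 3, 4, 6, 7: ˌba.me.ˌfu:.ˌle:.be.ˌni:.ˌbe:.ˈgem.gum.

primary 8, secondary 1, 3, 4, 6, 7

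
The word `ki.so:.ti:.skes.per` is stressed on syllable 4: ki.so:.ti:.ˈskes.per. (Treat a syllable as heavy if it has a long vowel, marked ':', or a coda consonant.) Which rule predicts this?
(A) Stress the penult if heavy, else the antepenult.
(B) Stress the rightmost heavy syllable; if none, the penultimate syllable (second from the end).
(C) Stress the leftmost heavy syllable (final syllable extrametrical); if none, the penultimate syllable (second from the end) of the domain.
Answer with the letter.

A

Rule A → syllable 4 ✓.
Rule B → syllable 5 (observed: 4).
Rule C → syllable 2 (observed: 4).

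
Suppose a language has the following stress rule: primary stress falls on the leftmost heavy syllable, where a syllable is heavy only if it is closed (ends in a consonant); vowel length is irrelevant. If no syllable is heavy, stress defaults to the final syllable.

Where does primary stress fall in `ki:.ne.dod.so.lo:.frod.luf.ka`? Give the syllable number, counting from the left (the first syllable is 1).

3

Weights: 1 ki: L, 2 ne L, 3 dod H, 4 so L, 5 lo: L, 6 frod H, 7 luf H, 8 ka L.
Heavy syllables in the domain: 3, 6, 7. The leftmost is syllable 3 (dod).
Primary stress: syllable 3 → ki:.ne.ˈdod.so.lo:.frod.luf.ka.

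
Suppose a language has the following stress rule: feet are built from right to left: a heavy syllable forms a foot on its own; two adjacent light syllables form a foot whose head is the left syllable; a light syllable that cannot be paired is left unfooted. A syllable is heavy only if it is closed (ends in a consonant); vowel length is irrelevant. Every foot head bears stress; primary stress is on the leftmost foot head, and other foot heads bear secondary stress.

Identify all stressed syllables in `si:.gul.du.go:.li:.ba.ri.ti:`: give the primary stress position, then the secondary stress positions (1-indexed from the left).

Weights: 1 si: L, 2 gul H, 3 du L, 4 go: L, 5 li: L, 6 ba L, 7 ri L, 8 ti: L.
Parse right to left (heavy = foot alone; LL = one foot; stranded L unfooted): si: (ˈgul) (ˈdu.go:) (ˈli:.ba) (ˈri.ti:).
Foot heads: 2, 3, 5, 7.
Primary stress on the leftmost head = syllable 2.
Secondary stress on 3, 5, 7: si:.ˈgul.ˌdu.go:.ˌli:.ba.ˌri.ti:.

primary 2, secondary 3, 5, 7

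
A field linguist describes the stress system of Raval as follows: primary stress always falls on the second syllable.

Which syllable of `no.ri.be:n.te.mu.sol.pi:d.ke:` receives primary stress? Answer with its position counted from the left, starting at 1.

The word has 8 syllables; the second syllable is syllable 2 (ri).
Primary stress: syllable 2 → no.ˈri.be:n.te.mu.sol.pi:d.ke:.

2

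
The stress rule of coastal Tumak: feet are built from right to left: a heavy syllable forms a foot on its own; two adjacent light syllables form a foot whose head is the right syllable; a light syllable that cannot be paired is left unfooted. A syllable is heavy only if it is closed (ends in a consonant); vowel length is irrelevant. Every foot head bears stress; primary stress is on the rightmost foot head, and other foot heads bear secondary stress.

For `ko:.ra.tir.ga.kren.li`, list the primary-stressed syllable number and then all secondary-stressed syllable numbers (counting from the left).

primary 5, secondary 2, 3

Weights: 1 ko: L, 2 ra L, 3 tir H, 4 ga L, 5 kren H, 6 li L.
Parse right to left (heavy = foot alone; LL = one foot; stranded L unfooted): (ko:.ˈra) (ˈtir) ga (ˈkren) li.
Foot heads: 2, 3, 5.
Primary stress on the rightmost head = syllable 5.
Secondary stress on 2, 3: ko:.ˌra.ˌtir.ga.ˈkren.li.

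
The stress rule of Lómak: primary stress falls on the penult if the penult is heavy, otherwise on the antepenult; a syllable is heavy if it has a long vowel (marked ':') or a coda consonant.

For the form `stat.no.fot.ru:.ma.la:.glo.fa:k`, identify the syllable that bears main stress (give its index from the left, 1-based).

Weights: 6 la: H, 7 glo L, 8 fa:k H.
The penult (syllable 7, glo) is light, so stress falls on the antepenult (syllable 6, la:).
Primary stress: syllable 6 → stat.no.fot.ru:.ma.ˈla:.glo.fa:k.

6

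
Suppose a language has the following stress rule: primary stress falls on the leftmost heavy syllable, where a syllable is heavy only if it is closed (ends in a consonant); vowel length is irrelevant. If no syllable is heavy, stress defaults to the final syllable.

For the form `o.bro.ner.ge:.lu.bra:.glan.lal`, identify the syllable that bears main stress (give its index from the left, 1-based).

3

Weights: 1 o L, 2 bro L, 3 ner H, 4 ge: L, 5 lu L, 6 bra: L, 7 glan H, 8 lal H.
Heavy syllables in the domain: 3, 7, 8. The leftmost is syllable 3 (ner).
Primary stress: syllable 3 → o.bro.ˈner.ge:.lu.bra:.glan.lal.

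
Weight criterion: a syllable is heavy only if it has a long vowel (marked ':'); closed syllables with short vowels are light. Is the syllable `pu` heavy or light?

`pu`: short vowel, open (no coda). Short vowel → light.

light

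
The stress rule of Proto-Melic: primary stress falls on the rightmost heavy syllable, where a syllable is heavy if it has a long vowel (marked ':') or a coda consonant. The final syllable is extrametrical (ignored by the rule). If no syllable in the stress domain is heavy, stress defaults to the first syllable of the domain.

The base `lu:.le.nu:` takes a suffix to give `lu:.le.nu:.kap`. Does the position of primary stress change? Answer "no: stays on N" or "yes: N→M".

Base `lu:.le.nu:` (3 syllables):
  The final syllable (3, nu:) is extrametrical; the stress domain is syllables 1–2.
  Weights: 1 lu: H, 2 le L.
  Heavy syllables in the domain: 1. The rightmost is syllable 1 (lu:).
  → primary stress on syllable 1.
Suffixed `lu:.le.nu:.kap` (4 syllables):
  The final syllable (4, kap) is extrametrical; the stress domain is syllables 1–3.
  Weights: 1 lu: H, 2 le L, 3 nu: H.
  Heavy syllables in the domain: 1, 3. The rightmost is syllable 3 (nu:).
  → primary stress on syllable 3.

yes: 1→3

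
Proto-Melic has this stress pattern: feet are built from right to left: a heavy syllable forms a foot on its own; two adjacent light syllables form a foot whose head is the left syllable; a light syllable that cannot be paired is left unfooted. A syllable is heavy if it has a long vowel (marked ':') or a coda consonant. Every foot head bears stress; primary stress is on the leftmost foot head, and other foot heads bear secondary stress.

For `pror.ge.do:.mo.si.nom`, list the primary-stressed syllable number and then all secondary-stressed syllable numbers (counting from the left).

primary 1, secondary 3, 4, 6

Weights: 1 pror H, 2 ge L, 3 do: H, 4 mo L, 5 si L, 6 nom H.
Parse right to left (heavy = foot alone; LL = one foot; stranded L unfooted): (ˈpror) ge (ˈdo:) (ˈmo.si) (ˈnom).
Foot heads: 1, 3, 4, 6.
Primary stress on the leftmost head = syllable 1.
Secondary stress on 3, 4, 6: ˈpror.ge.ˌdo:.ˌmo.si.ˌnom.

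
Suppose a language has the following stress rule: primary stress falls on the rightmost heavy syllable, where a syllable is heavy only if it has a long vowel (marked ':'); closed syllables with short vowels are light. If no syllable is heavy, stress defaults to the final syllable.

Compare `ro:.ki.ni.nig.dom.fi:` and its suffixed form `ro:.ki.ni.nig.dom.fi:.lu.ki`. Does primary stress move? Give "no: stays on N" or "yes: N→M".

Base `ro:.ki.ni.nig.dom.fi:` (6 syllables):
  Weights: 1 ro: H, 2 ki L, 3 ni L, 4 nig L, 5 dom L, 6 fi: H.
  Heavy syllables in the domain: 1, 6. The rightmost is syllable 6 (fi:).
  → primary stress on syllable 6.
Suffixed `ro:.ki.ni.nig.dom.fi:.lu.ki` (8 syllables):
  Weights: 1 ro: H, 2 ki L, 3 ni L, 4 nig L, 5 dom L, 6 fi: H, 7 lu L, 8 ki L.
  Heavy syllables in the domain: 1, 6. The rightmost is syllable 6 (fi:).
  → primary stress on syllable 6.

no: stays on 6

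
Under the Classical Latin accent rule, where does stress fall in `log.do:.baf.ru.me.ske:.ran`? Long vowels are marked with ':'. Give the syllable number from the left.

6

Classical Latin: stress the penult if heavy (long vowel or closed), else the antepenult.
Weights: 5 me L, 6 ske: H, 7 ran H.
The penult (syllable 6, ske:) is heavy, so it takes stress.
Stress on syllable 6: log.do:.baf.ru.me.ˈske:.ran.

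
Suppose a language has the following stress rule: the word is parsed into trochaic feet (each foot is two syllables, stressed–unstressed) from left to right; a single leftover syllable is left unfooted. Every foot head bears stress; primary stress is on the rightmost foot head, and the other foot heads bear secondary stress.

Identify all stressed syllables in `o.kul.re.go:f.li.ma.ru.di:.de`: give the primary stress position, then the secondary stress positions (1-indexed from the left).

Parse left to right into trochaic (ˈσσ) feet: (ˈo.kul) (ˈre.go:f) (ˈli.ma) (ˈru.di:) de. Syllable 9 is left unfooted.
Foot heads (stressed positions): 1, 3, 5, 7.
End Rule Rightmost: primary stress on the rightmost head = syllable 7.
Secondary stress on 1, 3, 5: ˌo.kul.ˌre.go:f.ˌli.ma.ˈru.di:.de.

primary 7, secondary 1, 3, 5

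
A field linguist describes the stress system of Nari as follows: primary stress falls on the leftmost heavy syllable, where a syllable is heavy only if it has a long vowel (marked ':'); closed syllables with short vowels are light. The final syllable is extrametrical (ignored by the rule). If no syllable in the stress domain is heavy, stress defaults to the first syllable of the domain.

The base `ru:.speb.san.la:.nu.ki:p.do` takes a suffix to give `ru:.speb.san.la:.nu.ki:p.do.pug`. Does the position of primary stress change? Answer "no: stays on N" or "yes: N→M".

no: stays on 1

Base `ru:.speb.san.la:.nu.ki:p.do` (7 syllables):
  The final syllable (7, do) is extrametrical; the stress domain is syllables 1–6.
  Weights: 1 ru: H, 2 speb L, 3 san L, 4 la: H, 5 nu L, 6 ki:p H.
  Heavy syllables in the domain: 1, 4, 6. The leftmost is syllable 1 (ru:).
  → primary stress on syllable 1.
Suffixed `ru:.speb.san.la:.nu.ki:p.do.pug` (8 syllables):
  The final syllable (8, pug) is extrametrical; the stress domain is syllables 1–7.
  Weights: 1 ru: H, 2 speb L, 3 san L, 4 la: H, 5 nu L, 6 ki:p H, 7 do L.
  Heavy syllables in the domain: 1, 4, 6. The leftmost is syllable 1 (ru:).
  → primary stress on syllable 1.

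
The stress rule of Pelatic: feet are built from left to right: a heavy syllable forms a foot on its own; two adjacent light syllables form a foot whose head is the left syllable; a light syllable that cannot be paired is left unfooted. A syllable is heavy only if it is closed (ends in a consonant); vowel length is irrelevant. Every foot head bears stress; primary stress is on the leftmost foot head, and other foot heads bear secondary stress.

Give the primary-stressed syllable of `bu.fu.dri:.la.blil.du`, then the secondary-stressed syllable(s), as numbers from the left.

primary 1, secondary 3, 5

Weights: 1 bu L, 2 fu L, 3 dri: L, 4 la L, 5 blil H, 6 du L.
Parse left to right (heavy = foot alone; LL = one foot; stranded L unfooted): (ˈbu.fu) (ˈdri:.la) (ˈblil) du.
Foot heads: 1, 3, 5.
Primary stress on the leftmost head = syllable 1.
Secondary stress on 3, 5: ˈbu.fu.ˌdri:.la.ˌblil.du.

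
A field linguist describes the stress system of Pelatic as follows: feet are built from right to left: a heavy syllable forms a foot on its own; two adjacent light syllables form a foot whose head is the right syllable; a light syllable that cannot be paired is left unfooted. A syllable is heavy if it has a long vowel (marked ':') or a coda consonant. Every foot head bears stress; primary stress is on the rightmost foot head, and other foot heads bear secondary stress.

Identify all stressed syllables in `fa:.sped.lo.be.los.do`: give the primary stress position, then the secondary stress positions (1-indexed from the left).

Weights: 1 fa: H, 2 sped H, 3 lo L, 4 be L, 5 los H, 6 do L.
Parse right to left (heavy = foot alone; LL = one foot; stranded L unfooted): (ˈfa:) (ˈsped) (lo.ˈbe) (ˈlos) do.
Foot heads: 1, 2, 4, 5.
Primary stress on the rightmost head = syllable 5.
Secondary stress on 1, 2, 4: ˌfa:.ˌsped.lo.ˌbe.ˈlos.do.

primary 5, secondary 1, 2, 4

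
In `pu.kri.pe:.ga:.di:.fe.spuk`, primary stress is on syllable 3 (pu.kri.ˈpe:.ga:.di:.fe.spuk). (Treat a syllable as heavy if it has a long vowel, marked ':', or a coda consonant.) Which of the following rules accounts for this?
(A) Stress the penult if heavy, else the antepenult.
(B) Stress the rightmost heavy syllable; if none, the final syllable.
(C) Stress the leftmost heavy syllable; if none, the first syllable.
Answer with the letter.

C

Rule A → syllable 5 (observed: 3).
Rule B → syllable 7 (observed: 3).
Rule C → syllable 3 ✓.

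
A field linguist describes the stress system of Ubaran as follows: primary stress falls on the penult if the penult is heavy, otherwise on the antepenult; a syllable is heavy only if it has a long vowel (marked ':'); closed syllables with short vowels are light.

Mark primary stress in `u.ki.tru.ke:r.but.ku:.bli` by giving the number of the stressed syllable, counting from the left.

6

Weights: 5 but L, 6 ku: H, 7 bli L.
The penult (syllable 6, ku:) is heavy, so it takes stress.
Primary stress: syllable 6 → u.ki.tru.ke:r.but.ˈku:.bli.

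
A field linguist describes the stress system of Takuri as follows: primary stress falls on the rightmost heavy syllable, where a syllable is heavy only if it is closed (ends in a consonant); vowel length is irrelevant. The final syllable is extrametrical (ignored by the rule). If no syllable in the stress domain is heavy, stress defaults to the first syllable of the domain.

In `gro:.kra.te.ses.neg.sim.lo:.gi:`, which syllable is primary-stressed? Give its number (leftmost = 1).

6

The final syllable (8, gi:) is extrametrical; the stress domain is syllables 1–7.
Weights: 1 gro: L, 2 kra L, 3 te L, 4 ses H, 5 neg H, 6 sim H, 7 lo: L.
Heavy syllables in the domain: 4, 5, 6. The rightmost is syllable 6 (sim).
Primary stress: syllable 6 → gro:.kra.te.ses.neg.ˈsim.lo:.gi:.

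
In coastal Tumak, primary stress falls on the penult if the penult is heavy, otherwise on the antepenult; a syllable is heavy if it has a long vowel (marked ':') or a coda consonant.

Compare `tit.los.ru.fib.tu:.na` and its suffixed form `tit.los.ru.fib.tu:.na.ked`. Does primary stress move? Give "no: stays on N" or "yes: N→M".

Base `tit.los.ru.fib.tu:.na` (6 syllables):
  Weights: 4 fib H, 5 tu: H, 6 na L.
  The penult (syllable 5, tu:) is heavy, so it takes stress.
  → primary stress on syllable 5.
Suffixed `tit.los.ru.fib.tu:.na.ked` (7 syllables):
  Weights: 5 tu: H, 6 na L, 7 ked H.
  The penult (syllable 6, na) is light, so stress falls on the antepenult (syllable 5, tu:).
  → primary stress on syllable 5.

no: stays on 5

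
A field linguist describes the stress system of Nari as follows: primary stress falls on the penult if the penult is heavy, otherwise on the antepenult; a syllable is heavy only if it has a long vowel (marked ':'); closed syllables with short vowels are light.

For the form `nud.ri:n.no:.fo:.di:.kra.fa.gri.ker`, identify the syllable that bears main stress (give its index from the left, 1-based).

Weights: 7 fa L, 8 gri L, 9 ker L.
The penult (syllable 8, gri) is light, so stress falls on the antepenult (syllable 7, fa).
Primary stress: syllable 7 → nud.ri:n.no:.fo:.di:.kra.ˈfa.gri.ker.

7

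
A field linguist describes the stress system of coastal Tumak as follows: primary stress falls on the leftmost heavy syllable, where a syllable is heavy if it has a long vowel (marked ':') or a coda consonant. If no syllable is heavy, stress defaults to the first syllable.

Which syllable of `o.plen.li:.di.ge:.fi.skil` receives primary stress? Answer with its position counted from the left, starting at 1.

Weights: 1 o L, 2 plen H, 3 li: H, 4 di L, 5 ge: H, 6 fi L, 7 skil H.
Heavy syllables in the domain: 2, 3, 5, 7. The leftmost is syllable 2 (plen).
Primary stress: syllable 2 → o.ˈplen.li:.di.ge:.fi.skil.

2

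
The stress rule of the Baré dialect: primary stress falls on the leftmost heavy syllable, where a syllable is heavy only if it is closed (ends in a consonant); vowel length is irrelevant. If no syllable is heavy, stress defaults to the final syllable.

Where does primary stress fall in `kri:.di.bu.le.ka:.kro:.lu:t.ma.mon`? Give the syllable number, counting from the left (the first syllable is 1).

7

Weights: 1 kri: L, 2 di L, 3 bu L, 4 le L, 5 ka: L, 6 kro: L, 7 lu:t H, 8 ma L, 9 mon H.
Heavy syllables in the domain: 7, 9. The leftmost is syllable 7 (lu:t).
Primary stress: syllable 7 → kri:.di.bu.le.ka:.kro:.ˈlu:t.ma.mon.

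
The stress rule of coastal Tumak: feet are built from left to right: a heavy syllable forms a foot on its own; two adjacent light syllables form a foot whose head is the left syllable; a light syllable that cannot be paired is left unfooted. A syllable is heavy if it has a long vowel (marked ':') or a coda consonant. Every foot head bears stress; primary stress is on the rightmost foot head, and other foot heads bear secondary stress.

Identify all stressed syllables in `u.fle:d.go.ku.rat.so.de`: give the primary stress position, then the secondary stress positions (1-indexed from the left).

primary 6, secondary 2, 3, 5

Weights: 1 u L, 2 fle:d H, 3 go L, 4 ku L, 5 rat H, 6 so L, 7 de L.
Parse left to right (heavy = foot alone; LL = one foot; stranded L unfooted): u (ˈfle:d) (ˈgo.ku) (ˈrat) (ˈso.de).
Foot heads: 2, 3, 5, 6.
Primary stress on the rightmost head = syllable 6.
Secondary stress on 2, 3, 5: u.ˌfle:d.ˌgo.ku.ˌrat.ˈso.de.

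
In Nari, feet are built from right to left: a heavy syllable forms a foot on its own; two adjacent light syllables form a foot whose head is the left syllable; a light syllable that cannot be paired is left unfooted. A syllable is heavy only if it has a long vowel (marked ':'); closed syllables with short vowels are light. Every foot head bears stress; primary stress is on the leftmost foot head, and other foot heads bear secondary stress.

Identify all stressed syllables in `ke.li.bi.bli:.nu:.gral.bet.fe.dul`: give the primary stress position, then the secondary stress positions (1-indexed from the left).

Weights: 1 ke L, 2 li L, 3 bi L, 4 bli: H, 5 nu: H, 6 gral L, 7 bet L, 8 fe L, 9 dul L.
Parse right to left (heavy = foot alone; LL = one foot; stranded L unfooted): ke (ˈli.bi) (ˈbli:) (ˈnu:) (ˈgral.bet) (ˈfe.dul).
Foot heads: 2, 4, 5, 6, 8.
Primary stress on the leftmost head = syllable 2.
Secondary stress on 4, 5, 6, 8: ke.ˈli.bi.ˌbli:.ˌnu:.ˌgral.bet.ˌfe.dul.

primary 2, secondary 4, 5, 6, 8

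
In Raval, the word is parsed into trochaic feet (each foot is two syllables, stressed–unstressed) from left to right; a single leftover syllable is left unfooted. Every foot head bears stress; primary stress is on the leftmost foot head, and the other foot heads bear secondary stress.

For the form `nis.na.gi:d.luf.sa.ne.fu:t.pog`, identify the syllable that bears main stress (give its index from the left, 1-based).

1

Parse left to right into trochaic (ˈσσ) feet: (ˈnis.na) (ˈgi:d.luf) (ˈsa.ne) (ˈfu:t.pog).
Foot heads (stressed positions): 1, 3, 5, 7.
End Rule Leftmost: primary stress on the leftmost head = syllable 1.
Primary stress: syllable 1 → ˈnis.na.gi:d.luf.sa.ne.fu:t.pog.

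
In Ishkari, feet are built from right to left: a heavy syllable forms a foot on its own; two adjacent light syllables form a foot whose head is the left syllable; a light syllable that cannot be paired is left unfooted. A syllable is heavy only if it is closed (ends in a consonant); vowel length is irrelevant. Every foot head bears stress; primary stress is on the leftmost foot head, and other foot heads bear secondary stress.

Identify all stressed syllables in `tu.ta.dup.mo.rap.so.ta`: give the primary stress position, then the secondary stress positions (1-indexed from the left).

Weights: 1 tu L, 2 ta L, 3 dup H, 4 mo L, 5 rap H, 6 so L, 7 ta L.
Parse right to left (heavy = foot alone; LL = one foot; stranded L unfooted): (ˈtu.ta) (ˈdup) mo (ˈrap) (ˈso.ta).
Foot heads: 1, 3, 5, 6.
Primary stress on the leftmost head = syllable 1.
Secondary stress on 3, 5, 6: ˈtu.ta.ˌdup.mo.ˌrap.ˌso.ta.

primary 1, secondary 3, 5, 6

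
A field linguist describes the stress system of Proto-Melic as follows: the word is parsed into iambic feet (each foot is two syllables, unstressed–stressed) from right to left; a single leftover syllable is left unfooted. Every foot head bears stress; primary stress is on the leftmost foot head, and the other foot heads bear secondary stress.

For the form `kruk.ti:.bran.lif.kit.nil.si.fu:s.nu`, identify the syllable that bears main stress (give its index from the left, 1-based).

3

Parse right to left into iambic (σˈσ) feet: kruk (ti:.ˈbran) (lif.ˈkit) (nil.ˈsi) (fu:s.ˈnu). Syllable 1 is left unfooted.
Foot heads (stressed positions): 3, 5, 7, 9.
End Rule Leftmost: primary stress on the leftmost head = syllable 3.
Primary stress: syllable 3 → kruk.ti:.ˈbran.lif.kit.nil.si.fu:s.nu.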